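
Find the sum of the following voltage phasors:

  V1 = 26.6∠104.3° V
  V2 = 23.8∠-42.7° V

Step 1 — Convert each phasor to rectangular form:
  V1 = 26.6·(cos(104.3°) + j·sin(104.3°)) = -6.57 + j25.78 V
  V2 = 23.8·(cos(-42.7°) + j·sin(-42.7°)) = 17.49 - j16.14 V
Step 2 — Sum components: V_total = 10.92 + j9.636 V.
Step 3 — Convert to polar: |V_total| = 14.56 V, ∠V_total = 41.4°.

V_total = 14.56∠41.4° V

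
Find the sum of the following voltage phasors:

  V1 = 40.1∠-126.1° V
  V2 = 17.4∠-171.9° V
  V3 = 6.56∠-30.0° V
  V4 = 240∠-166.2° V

Step 1 — Convert each phasor to rectangular form:
  V1 = 40.1·(cos(-126.1°) + j·sin(-126.1°)) = -23.63 - j32.4 V
  V2 = 17.4·(cos(-171.9°) + j·sin(-171.9°)) = -17.23 - j2.452 V
  V3 = 6.56·(cos(-30.0°) + j·sin(-30.0°)) = 5.681 - j3.28 V
  V4 = 240·(cos(-166.2°) + j·sin(-166.2°)) = -233.1 - j57.25 V
Step 2 — Sum components: V_total = -268.2 - j95.38 V.
Step 3 — Convert to polar: |V_total| = 284.7 V, ∠V_total = -160.4°.

V_total = 284.7∠-160.4° V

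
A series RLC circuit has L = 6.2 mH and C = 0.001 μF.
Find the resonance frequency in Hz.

Step 1 — Resonance condition Im(Z)=0 gives ω₀ = 1/√(LC).
Step 2 — ω₀ = 1/√(0.0062·1e-09) = 4.016e+05 rad/s.
Step 3 — f₀ = ω₀/(2π) = 6.392e+04 Hz.

f₀ = 6.392e+04 Hz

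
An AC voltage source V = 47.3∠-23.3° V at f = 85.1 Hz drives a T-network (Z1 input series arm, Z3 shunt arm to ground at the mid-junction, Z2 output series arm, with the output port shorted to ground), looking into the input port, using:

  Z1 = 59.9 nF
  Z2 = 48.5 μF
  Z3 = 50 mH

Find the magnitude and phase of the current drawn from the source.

Step 1 — Angular frequency: ω = 2π·f = 2π·85.1 = 534.7 rad/s.
Step 2 — Component impedances:
  Z1: Z = 1/(jωC) = -j/(ω·C) = 0 - j3.122e+04 Ω
  Z2: Z = 1/(jωC) = -j/(ω·C) = 0 - j38.56 Ω
  Z3: Z = jωL = j·534.7·0.05 = 0 + j26.73 Ω
Step 3 — With the output port shorted to ground, the output series arm Z2 runs from the junction to ground; the shunt arm Z3 also runs from the junction to ground. They appear in parallel: Z3 || Z2 = 0 + j87.17 Ω.
Step 4 — Series with input arm Z1: Z_in = Z1 + (Z3 || Z2) = 0 - j3.114e+04 Ω = 3.114e+04∠-90.0° Ω.
Step 5 — Source phasor: V = 47.3∠-23.3° V = 43.44 - j18.71 V.
Step 6 — Ohm's law: I = V / Z_total = (43.44 - j18.71) / (0 - j3.114e+04) = 0.0006009 + j0.001395 A.
Step 7 — Convert to polar: |I| = 0.001519 A, ∠I = 66.7°.

I = 0.001519∠66.7° A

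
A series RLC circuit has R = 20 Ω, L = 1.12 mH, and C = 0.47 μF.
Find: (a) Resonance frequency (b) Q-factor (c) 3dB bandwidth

Step 1 — Resonance condition Im(Z)=0 gives ω₀ = 1/√(LC).
Step 2 — ω₀ = 1/√(0.00112·4.7e-07) = 4.359e+04 rad/s.
Step 3 — f₀ = ω₀/(2π) = 6937 Hz.
Step 4 — Series Q: Q = ω₀L/R = 4.359e+04·0.00112/20 = 2.441.
Step 5 — 3dB bandwidth: Δω = ω₀/Q = 1.786e+04 rad/s; BW = Δω/(2π) = 2842 Hz.

(a) f₀ = 6937 Hz  (b) Q = 2.441  (c) BW = 2842 Hz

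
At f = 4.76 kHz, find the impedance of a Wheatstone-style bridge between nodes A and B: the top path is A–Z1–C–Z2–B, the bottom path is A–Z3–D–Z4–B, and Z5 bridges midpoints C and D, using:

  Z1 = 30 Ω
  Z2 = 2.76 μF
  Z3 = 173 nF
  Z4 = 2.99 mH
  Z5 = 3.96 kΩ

Step 1 — Angular frequency: ω = 2π·f = 2π·4760 = 2.991e+04 rad/s.
Step 2 — Component impedances:
  Z1: Z = R = 30 Ω
  Z2: Z = 1/(jωC) = -j/(ω·C) = 0 - j12.11 Ω
  Z3: Z = 1/(jωC) = -j/(ω·C) = 0 - j193.3 Ω
  Z4: Z = jωL = j·2.991e+04·0.00299 = 0 + j89.42 Ω
  Z5: Z = R = 3960 Ω
Step 3 — Bridge requires nodal analysis (the Z5 bridge couples midpoints C and D, so the two paths cannot be reduced to a simple series/parallel combination). Setting node B to ground and injecting 1 A at node A, the 3-node admittance system at A, C, D solves to V_A = Z_AB = 22.64 - j16.48 Ω = 28∠-36.1° Ω.

Z = 22.64 - j16.48 Ω = 28∠-36.1° Ω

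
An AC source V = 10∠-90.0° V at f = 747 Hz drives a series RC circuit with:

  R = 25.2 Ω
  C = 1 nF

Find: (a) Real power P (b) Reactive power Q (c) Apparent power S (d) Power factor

Step 1 — Angular frequency: ω = 2π·f = 2π·747 = 4694 rad/s.
Step 2 — Component impedances:
  R: Z = R = 25.2 Ω
  C: Z = 1/(jωC) = -j/(ω·C) = 0 - j2.131e+05 Ω
Step 3 — Series combination: Z_total = R + C = 25.2 - j2.131e+05 Ω = 2.131e+05∠-90.0° Ω.
Step 4 — Source phasor: V = 10∠-90.0° V = 0 - j10 V.
Step 5 — Current: I = V / Z = 4.694e-05 - j5.551e-09 A = 4.694e-05∠-0.0° A.
Step 6 — Complex power: S = V·I* = 5.551e-08 - j0.0004694 VA.
Step 7 — Real power: P = Re(S) = 5.551e-08 W.
Step 8 — Reactive power: Q = Im(S) = -0.0004694 VAR.
Step 9 — Apparent power: |S| = 0.0004694 VA.
Step 10 — Power factor: PF = P/|S| = 0.0001183 (leading).

(a) P = 5.551e-08 W  (b) Q = -0.0004694 VAR  (c) S = 0.0004694 VA  (d) PF = 0.0001183 (leading)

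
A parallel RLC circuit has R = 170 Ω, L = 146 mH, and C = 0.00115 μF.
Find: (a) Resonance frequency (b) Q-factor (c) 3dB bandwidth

Step 1 — Resonance: ω₀ = 1/√(LC) = 1/√(0.146·1.15e-09) = 7.717e+04 rad/s.
Step 2 — f₀ = ω₀/(2π) = 1.228e+04 Hz.
Step 3 — Parallel Q: Q = R/(ω₀L) = 170/(7.717e+04·0.146) = 0.01509.
Step 4 — Bandwidth: Δω = ω₀/Q = 5.115e+06 rad/s; BW = Δω/(2π) = 8.141e+05 Hz.

(a) f₀ = 1.228e+04 Hz  (b) Q = 0.01509  (c) BW = 8.141e+05 Hz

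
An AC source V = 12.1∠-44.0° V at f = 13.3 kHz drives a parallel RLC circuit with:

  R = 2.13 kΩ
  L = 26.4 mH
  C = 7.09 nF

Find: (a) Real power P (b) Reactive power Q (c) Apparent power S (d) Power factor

Step 1 — Angular frequency: ω = 2π·f = 2π·1.33e+04 = 8.357e+04 rad/s.
Step 2 — Component impedances:
  R: Z = R = 2130 Ω
  L: Z = jωL = j·8.357e+04·0.0264 = 0 + j2206 Ω
  C: Z = 1/(jωC) = -j/(ω·C) = 0 - j1688 Ω
Step 3 — Parallel combination: 1/Z_total = 1/R + 1/L + 1/C; Z_total = 1958 - j580.5 Ω = 2042∠-16.5° Ω.
Step 4 — Source phasor: V = 12.1∠-44.0° V = 8.704 - j8.405 V.
Step 5 — Current: I = V / Z = 0.005256 - j0.002735 A = 0.005925∠-27.5° A.
Step 6 — Complex power: S = V·I* = 0.06874 - j0.02038 VA.
Step 7 — Real power: P = Re(S) = 0.06874 W.
Step 8 — Reactive power: Q = Im(S) = -0.02038 VAR.
Step 9 — Apparent power: |S| = 0.0717 VA.
Step 10 — Power factor: PF = P/|S| = 0.9587 (leading).

(a) P = 0.06874 W  (b) Q = -0.02038 VAR  (c) S = 0.0717 VA  (d) PF = 0.9587 (leading)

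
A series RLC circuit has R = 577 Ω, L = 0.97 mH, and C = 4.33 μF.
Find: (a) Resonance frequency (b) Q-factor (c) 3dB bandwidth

Step 1 — Resonance: ω₀ = 1/√(LC) = 1/√(0.00097·4.33e-06) = 1.543e+04 rad/s.
Step 2 — f₀ = ω₀/(2π) = 2456 Hz.
Step 3 — Series Q: Q = ω₀L/R = 1.543e+04·0.00097/577 = 0.02594.
Step 4 — Bandwidth: Δω = ω₀/Q = 5.948e+05 rad/s; BW = Δω/(2π) = 9.467e+04 Hz.

(a) f₀ = 2456 Hz  (b) Q = 0.02594  (c) BW = 9.467e+04 Hz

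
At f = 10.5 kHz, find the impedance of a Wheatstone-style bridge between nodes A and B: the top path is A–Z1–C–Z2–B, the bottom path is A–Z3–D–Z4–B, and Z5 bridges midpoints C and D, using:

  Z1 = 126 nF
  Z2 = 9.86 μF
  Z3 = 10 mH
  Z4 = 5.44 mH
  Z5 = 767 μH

Step 1 — Angular frequency: ω = 2π·f = 2π·1.05e+04 = 6.597e+04 rad/s.
Step 2 — Component impedances:
  Z1: Z = 1/(jωC) = -j/(ω·C) = 0 - j120.3 Ω
  Z2: Z = 1/(jωC) = -j/(ω·C) = 0 - j1.537 Ω
  Z3: Z = jωL = j·6.597e+04·0.01 = 0 + j659.7 Ω
  Z4: Z = jωL = j·6.597e+04·0.00544 = 0 + j358.9 Ω
  Z5: Z = jωL = j·6.597e+04·0.000767 = 0 + j50.6 Ω
Step 3 — Bridge requires nodal analysis (the Z5 bridge couples midpoints C and D, so the two paths cannot be reduced to a simple series/parallel combination). Setting node B to ground and injecting 1 A at node A, the 3-node admittance system at A, C, D solves to V_A = Z_AB = 0 - j146.7 Ω = 146.7∠-90.0° Ω.

Z = 0 - j146.7 Ω = 146.7∠-90.0° Ω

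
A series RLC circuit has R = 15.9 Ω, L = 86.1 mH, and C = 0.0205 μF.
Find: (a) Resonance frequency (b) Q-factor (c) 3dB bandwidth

Step 1 — Resonance condition Im(Z)=0 gives ω₀ = 1/√(LC).
Step 2 — ω₀ = 1/√(0.0861·2.05e-08) = 2.38e+04 rad/s.
Step 3 — f₀ = ω₀/(2π) = 3788 Hz.
Step 4 — Series Q: Q = ω₀L/R = 2.38e+04·0.0861/15.9 = 128.9.
Step 5 — 3dB bandwidth: Δω = ω₀/Q = 184.7 rad/s; BW = Δω/(2π) = 29.39 Hz.

(a) f₀ = 3788 Hz  (b) Q = 128.9  (c) BW = 29.39 Hz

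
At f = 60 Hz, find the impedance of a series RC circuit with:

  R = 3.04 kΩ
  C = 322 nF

Step 1 — Angular frequency: ω = 2π·f = 2π·60 = 377 rad/s.
Step 2 — Component impedances:
  R: Z = R = 3040 Ω
  C: Z = 1/(jωC) = -j/(ω·C) = 0 - j8238 Ω
Step 3 — Series combination: Z_total = R + C = 3040 - j8238 Ω = 8781∠-69.7° Ω.

Z = 3040 - j8238 Ω = 8781∠-69.7° Ω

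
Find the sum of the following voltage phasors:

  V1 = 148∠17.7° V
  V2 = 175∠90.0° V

Step 1 — Convert each phasor to rectangular form:
  V1 = 148·(cos(17.7°) + j·sin(17.7°)) = 141 + j45 V
  V2 = 175·(cos(90.0°) + j·sin(90.0°)) = 0 + j175 V
Step 2 — Sum components: V_total = 141 + j220 V.
Step 3 — Convert to polar: |V_total| = 261.3 V, ∠V_total = 57.3°.

V_total = 261.3∠57.3° V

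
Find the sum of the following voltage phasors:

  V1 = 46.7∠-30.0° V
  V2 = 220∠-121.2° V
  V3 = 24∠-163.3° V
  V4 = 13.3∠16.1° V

Step 1 — Convert each phasor to rectangular form:
  V1 = 46.7·(cos(-30.0°) + j·sin(-30.0°)) = 40.44 - j23.35 V
  V2 = 220·(cos(-121.2°) + j·sin(-121.2°)) = -114 - j188.2 V
  V3 = 24·(cos(-163.3°) + j·sin(-163.3°)) = -22.99 - j6.897 V
  V4 = 13.3·(cos(16.1°) + j·sin(16.1°)) = 12.78 + j3.688 V
Step 2 — Sum components: V_total = -83.73 - j214.7 V.
Step 3 — Convert to polar: |V_total| = 230.5 V, ∠V_total = -111.3°.

V_total = 230.5∠-111.3° V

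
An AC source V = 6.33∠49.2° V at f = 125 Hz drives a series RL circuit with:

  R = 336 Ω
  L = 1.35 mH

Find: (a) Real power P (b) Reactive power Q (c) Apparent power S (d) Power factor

Step 1 — Angular frequency: ω = 2π·f = 2π·125 = 785.4 rad/s.
Step 2 — Component impedances:
  R: Z = R = 336 Ω
  L: Z = jωL = j·785.4·0.00135 = 0 + j1.06 Ω
Step 3 — Series combination: Z_total = R + L = 336 + j1.06 Ω = 336∠0.2° Ω.
Step 4 — Source phasor: V = 6.33∠49.2° V = 4.136 + j4.792 V.
Step 5 — Current: I = V / Z = 0.01235 + j0.01422 A = 0.01884∠49.0° A.
Step 6 — Complex power: S = V·I* = 0.1193 + j0.0003763 VA.
Step 7 — Real power: P = Re(S) = 0.1193 W.
Step 8 — Reactive power: Q = Im(S) = 0.0003763 VAR.
Step 9 — Apparent power: |S| = 0.1193 VA.
Step 10 — Power factor: PF = P/|S| = 1 (lagging).

(a) P = 0.1193 W  (b) Q = 0.0003763 VAR  (c) S = 0.1193 VA  (d) PF = 1 (lagging)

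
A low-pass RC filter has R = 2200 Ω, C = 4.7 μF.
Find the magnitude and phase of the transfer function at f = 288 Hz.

Step 1 — Angular frequency: ω = 2π·288 = 1810 rad/s.
Step 2 — Transfer function: H(jω) = 1/(1 + jωRC).
Step 3 — Denominator: 1 + jωRC = 1 + j·1810·2200·4.7e-06 = 1 + j18.71.
Step 4 — H = 0.002848 - j0.05329.
Step 5 — Magnitude: |H| = 0.05337 (-25.5 dB); phase: φ = -86.9°.

|H| = 0.05337 (-25.5 dB), φ = -86.9°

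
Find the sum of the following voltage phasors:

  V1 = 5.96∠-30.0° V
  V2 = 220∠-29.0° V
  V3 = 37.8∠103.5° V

Step 1 — Convert each phasor to rectangular form:
  V1 = 5.96·(cos(-30.0°) + j·sin(-30.0°)) = 5.162 - j2.98 V
  V2 = 220·(cos(-29.0°) + j·sin(-29.0°)) = 192.4 - j106.7 V
  V3 = 37.8·(cos(103.5°) + j·sin(103.5°)) = -8.824 + j36.76 V
Step 2 — Sum components: V_total = 188.8 - j72.88 V.
Step 3 — Convert to polar: |V_total| = 202.3 V, ∠V_total = -21.1°.

V_total = 202.3∠-21.1° V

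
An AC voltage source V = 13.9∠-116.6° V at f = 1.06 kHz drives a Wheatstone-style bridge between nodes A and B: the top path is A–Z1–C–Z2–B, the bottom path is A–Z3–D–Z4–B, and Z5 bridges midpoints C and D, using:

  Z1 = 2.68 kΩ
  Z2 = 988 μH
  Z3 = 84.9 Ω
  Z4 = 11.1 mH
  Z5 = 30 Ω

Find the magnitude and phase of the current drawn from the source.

Step 1 — Angular frequency: ω = 2π·f = 2π·1060 = 6660 rad/s.
Step 2 — Component impedances:
  Z1: Z = R = 2680 Ω
  Z2: Z = jωL = j·6660·0.000988 = 0 + j6.58 Ω
  Z3: Z = R = 84.9 Ω
  Z4: Z = jωL = j·6660·0.0111 = 0 + j73.93 Ω
  Z5: Z = R = 30 Ω
Step 3 — Bridge requires nodal analysis (the Z5 bridge couples midpoints C and D, so the two paths cannot be reduced to a simple series/parallel combination). Setting node B to ground and injecting 1 A at node A, the 3-node admittance system at A, C, D solves to V_A = Z_AB = 102.9 + j13.63 Ω = 103.8∠7.5° Ω.
Step 4 — Source phasor: V = 13.9∠-116.6° V = -6.224 - j12.43 V.
Step 5 — Ohm's law: I = V / Z_total = (-6.224 - j12.43) / (102.9 + j13.63) = -0.07519 - j0.1109 A.
Step 6 — Convert to polar: |I| = 0.1339 A, ∠I = -124.1°.

I = 0.1339∠-124.1° A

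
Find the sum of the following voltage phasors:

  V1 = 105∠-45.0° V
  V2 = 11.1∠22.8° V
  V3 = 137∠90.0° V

Step 1 — Convert each phasor to rectangular form:
  V1 = 105·(cos(-45.0°) + j·sin(-45.0°)) = 74.25 - j74.25 V
  V2 = 11.1·(cos(22.8°) + j·sin(22.8°)) = 10.23 + j4.301 V
  V3 = 137·(cos(90.0°) + j·sin(90.0°)) = 0 + j137 V
Step 2 — Sum components: V_total = 84.48 + j67.06 V.
Step 3 — Convert to polar: |V_total| = 107.9 V, ∠V_total = 38.4°.

V_total = 107.9∠38.4° V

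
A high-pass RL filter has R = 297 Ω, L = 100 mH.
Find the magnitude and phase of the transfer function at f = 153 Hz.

Step 1 — Angular frequency: ω = 2π·153 = 961.3 rad/s.
Step 2 — Transfer function: H(jω) = jωL/(R + jωL).
Step 3 — Numerator jωL = j·96.13; denominator R + jωL = 297 + j96.13.
Step 4 — H = 0.09483 + j0.293.
Step 5 — Magnitude: |H| = 0.3079 (-10.2 dB); phase: φ = 72.1°.

|H| = 0.3079 (-10.2 dB), φ = 72.1°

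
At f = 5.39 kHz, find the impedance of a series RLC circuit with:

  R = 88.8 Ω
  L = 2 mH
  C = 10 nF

Step 1 — Angular frequency: ω = 2π·f = 2π·5390 = 3.387e+04 rad/s.
Step 2 — Component impedances:
  R: Z = R = 88.8 Ω
  L: Z = jωL = j·3.387e+04·0.002 = 0 + j67.73 Ω
  C: Z = 1/(jωC) = -j/(ω·C) = 0 - j2953 Ω
Step 3 — Series combination: Z_total = R + L + C = 88.8 - j2885 Ω = 2886∠-88.2° Ω.

Z = 88.8 - j2885 Ω = 2886∠-88.2° Ω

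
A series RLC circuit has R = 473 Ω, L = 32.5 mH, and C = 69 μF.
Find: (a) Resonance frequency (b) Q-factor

Step 1 — Resonance condition Im(Z)=0 gives ω₀ = 1/√(LC).
Step 2 — ω₀ = 1/√(0.0325·6.9e-05) = 667.8 rad/s.
Step 3 — f₀ = ω₀/(2π) = 106.3 Hz.
Step 4 — Series Q: Q = ω₀L/R = 667.8·0.0325/473 = 0.04588.

(a) f₀ = 106.3 Hz  (b) Q = 0.04588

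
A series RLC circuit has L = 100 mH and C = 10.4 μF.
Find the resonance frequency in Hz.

Step 1 — Resonance condition Im(Z)=0 gives ω₀ = 1/√(LC).
Step 2 — ω₀ = 1/√(0.1·1.04e-05) = 980.6 rad/s.
Step 3 — f₀ = ω₀/(2π) = 156.1 Hz.

f₀ = 156.1 Hz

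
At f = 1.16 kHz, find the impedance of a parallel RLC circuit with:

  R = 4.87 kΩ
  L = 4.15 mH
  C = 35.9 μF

Step 1 — Angular frequency: ω = 2π·f = 2π·1160 = 7288 rad/s.
Step 2 — Component impedances:
  R: Z = R = 4870 Ω
  L: Z = jωL = j·7288·0.00415 = 0 + j30.25 Ω
  C: Z = 1/(jωC) = -j/(ω·C) = 0 - j3.822 Ω
Step 3 — Parallel combination: 1/Z_total = 1/R + 1/L + 1/C; Z_total = 0.003929 - j4.375 Ω = 4.375∠-89.9° Ω.

Z = 0.003929 - j4.375 Ω = 4.375∠-89.9° Ω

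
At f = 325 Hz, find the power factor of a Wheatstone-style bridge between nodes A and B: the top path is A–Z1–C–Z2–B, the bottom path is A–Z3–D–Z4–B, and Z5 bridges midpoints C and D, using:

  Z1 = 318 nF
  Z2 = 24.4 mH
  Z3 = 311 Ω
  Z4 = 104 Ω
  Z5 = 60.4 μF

Step 1 — Angular frequency: ω = 2π·f = 2π·325 = 2042 rad/s.
Step 2 — Component impedances:
  Z1: Z = 1/(jωC) = -j/(ω·C) = 0 - j1540 Ω
  Z2: Z = jωL = j·2042·0.0244 = 0 + j49.83 Ω
  Z3: Z = R = 311 Ω
  Z4: Z = R = 104 Ω
  Z5: Z = 1/(jωC) = -j/(ω·C) = 0 - j8.108 Ω
Step 3 — Bridge requires nodal analysis (the Z5 bridge couples midpoints C and D, so the two paths cannot be reduced to a simple series/parallel combination). Setting node B to ground and injecting 1 A at node A, the 3-node admittance system at A, C, D solves to V_A = Z_AB = 310.9 - j22.46 Ω = 311.7∠-4.1° Ω.
Step 4 — Power factor: PF = cos(φ) = Re(Z)/|Z| = 310.9/311.7 = 0.9974.
Step 5 — Type: Im(Z) = -22.46 ⇒ leading (phase φ = -4.1°).

PF = 0.9974 (leading, φ = -4.1°)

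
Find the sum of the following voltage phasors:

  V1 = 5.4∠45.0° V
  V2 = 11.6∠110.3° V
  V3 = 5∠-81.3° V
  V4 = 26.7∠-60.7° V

Step 1 — Convert each phasor to rectangular form:
  V1 = 5.4·(cos(45.0°) + j·sin(45.0°)) = 3.818 + j3.818 V
  V2 = 11.6·(cos(110.3°) + j·sin(110.3°)) = -4.024 + j10.88 V
  V3 = 5·(cos(-81.3°) + j·sin(-81.3°)) = 0.7563 - j4.942 V
  V4 = 26.7·(cos(-60.7°) + j·sin(-60.7°)) = 13.07 - j23.28 V
Step 2 — Sum components: V_total = 13.62 - j13.53 V.
Step 3 — Convert to polar: |V_total| = 19.19 V, ∠V_total = -44.8°.

V_total = 19.19∠-44.8° V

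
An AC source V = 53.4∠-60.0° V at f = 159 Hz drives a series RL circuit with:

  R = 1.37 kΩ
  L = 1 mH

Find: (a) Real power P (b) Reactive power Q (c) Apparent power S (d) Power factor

Step 1 — Angular frequency: ω = 2π·f = 2π·159 = 999 rad/s.
Step 2 — Component impedances:
  R: Z = R = 1370 Ω
  L: Z = jωL = j·999·0.001 = 0 + j0.999 Ω
Step 3 — Series combination: Z_total = R + L = 1370 + j0.999 Ω = 1370∠0.0° Ω.
Step 4 — Source phasor: V = 53.4∠-60.0° V = 26.7 - j46.25 V.
Step 5 — Current: I = V / Z = 0.01946 - j0.03377 A = 0.03898∠-60.0° A.
Step 6 — Complex power: S = V·I* = 2.081 + j0.001518 VA.
Step 7 — Real power: P = Re(S) = 2.081 W.
Step 8 — Reactive power: Q = Im(S) = 0.001518 VAR.
Step 9 — Apparent power: |S| = 2.081 VA.
Step 10 — Power factor: PF = P/|S| = 1 (lagging).

(a) P = 2.081 W  (b) Q = 0.001518 VAR  (c) S = 2.081 VA  (d) PF = 1 (lagging)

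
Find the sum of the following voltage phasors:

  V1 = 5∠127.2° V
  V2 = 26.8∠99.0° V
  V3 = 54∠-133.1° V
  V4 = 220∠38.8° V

Step 1 — Convert each phasor to rectangular form:
  V1 = 5·(cos(127.2°) + j·sin(127.2°)) = -3.023 + j3.983 V
  V2 = 26.8·(cos(99.0°) + j·sin(99.0°)) = -4.192 + j26.47 V
  V3 = 54·(cos(-133.1°) + j·sin(-133.1°)) = -36.9 - j39.43 V
  V4 = 220·(cos(38.8°) + j·sin(38.8°)) = 171.5 + j137.9 V
Step 2 — Sum components: V_total = 127.3 + j128.9 V.
Step 3 — Convert to polar: |V_total| = 181.2 V, ∠V_total = 45.3°.

V_total = 181.2∠45.3° V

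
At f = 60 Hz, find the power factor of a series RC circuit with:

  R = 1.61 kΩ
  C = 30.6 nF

Step 1 — Angular frequency: ω = 2π·f = 2π·60 = 377 rad/s.
Step 2 — Component impedances:
  R: Z = R = 1610 Ω
  C: Z = 1/(jωC) = -j/(ω·C) = 0 - j8.669e+04 Ω
Step 3 — Series combination: Z_total = R + C = 1610 - j8.669e+04 Ω = 8.67e+04∠-88.9° Ω.
Step 4 — Power factor: PF = cos(φ) = Re(Z)/|Z| = 1610/8.67e+04 = 0.01857.
Step 5 — Type: Im(Z) = -8.669e+04 ⇒ leading (phase φ = -88.9°).

PF = 0.01857 (leading, φ = -88.9°)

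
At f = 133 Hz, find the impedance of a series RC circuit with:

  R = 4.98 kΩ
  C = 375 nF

Step 1 — Angular frequency: ω = 2π·f = 2π·133 = 835.7 rad/s.
Step 2 — Component impedances:
  R: Z = R = 4980 Ω
  C: Z = 1/(jωC) = -j/(ω·C) = 0 - j3191 Ω
Step 3 — Series combination: Z_total = R + C = 4980 - j3191 Ω = 5915∠-32.7° Ω.

Z = 4980 - j3191 Ω = 5915∠-32.7° Ω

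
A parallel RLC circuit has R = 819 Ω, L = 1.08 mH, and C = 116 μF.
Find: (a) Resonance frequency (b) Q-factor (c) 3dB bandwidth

Step 1 — Resonance: ω₀ = 1/√(LC) = 1/√(0.00108·0.000116) = 2825 rad/s.
Step 2 — f₀ = ω₀/(2π) = 449.7 Hz.
Step 3 — Parallel Q: Q = R/(ω₀L) = 819/(2825·0.00108) = 268.4.
Step 4 — Bandwidth: Δω = ω₀/Q = 10.53 rad/s; BW = Δω/(2π) = 1.675 Hz.

(a) f₀ = 449.7 Hz  (b) Q = 268.4  (c) BW = 1.675 Hz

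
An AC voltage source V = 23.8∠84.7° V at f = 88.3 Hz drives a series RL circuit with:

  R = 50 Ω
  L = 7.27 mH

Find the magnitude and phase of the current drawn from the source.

Step 1 — Angular frequency: ω = 2π·f = 2π·88.3 = 554.8 rad/s.
Step 2 — Component impedances:
  R: Z = R = 50 Ω
  L: Z = jωL = j·554.8·0.00727 = 0 + j4.033 Ω
Step 3 — Series combination: Z_total = R + L = 50 + j4.033 Ω = 50.16∠4.6° Ω.
Step 4 — Source phasor: V = 23.8∠84.7° V = 2.198 + j23.7 V.
Step 5 — Ohm's law: I = V / Z_total = (2.198 + j23.7) / (50 + j4.033) = 0.08167 + j0.4674 A.
Step 6 — Convert to polar: |I| = 0.4745 A, ∠I = 80.1°.

I = 0.4745∠80.1° A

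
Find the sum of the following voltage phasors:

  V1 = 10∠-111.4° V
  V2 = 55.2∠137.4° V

Step 1 — Convert each phasor to rectangular form:
  V1 = 10·(cos(-111.4°) + j·sin(-111.4°)) = -3.649 - j9.311 V
  V2 = 55.2·(cos(137.4°) + j·sin(137.4°)) = -40.63 + j37.36 V
Step 2 — Sum components: V_total = -44.28 + j28.05 V.
Step 3 — Convert to polar: |V_total| = 52.42 V, ∠V_total = 147.6°.

V_total = 52.42∠147.6° V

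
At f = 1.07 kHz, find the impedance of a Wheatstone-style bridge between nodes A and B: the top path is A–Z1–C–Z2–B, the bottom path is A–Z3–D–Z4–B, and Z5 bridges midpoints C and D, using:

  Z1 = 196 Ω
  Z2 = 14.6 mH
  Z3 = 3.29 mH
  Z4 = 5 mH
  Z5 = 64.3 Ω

Step 1 — Angular frequency: ω = 2π·f = 2π·1070 = 6723 rad/s.
Step 2 — Component impedances:
  Z1: Z = R = 196 Ω
  Z2: Z = jωL = j·6723·0.0146 = 0 + j98.16 Ω
  Z3: Z = jωL = j·6723·0.00329 = 0 + j22.12 Ω
  Z4: Z = jωL = j·6723·0.005 = 0 + j33.62 Ω
  Z5: Z = R = 64.3 Ω
Step 3 — Bridge requires nodal analysis (the Z5 bridge couples midpoints C and D, so the two paths cannot be reduced to a simple series/parallel combination). Setting node B to ground and injecting 1 A at node A, the 3-node admittance system at A, C, D solves to V_A = Z_AB = 5.312 + j45.38 Ω = 45.69∠83.3° Ω.

Z = 5.312 + j45.38 Ω = 45.69∠83.3° Ω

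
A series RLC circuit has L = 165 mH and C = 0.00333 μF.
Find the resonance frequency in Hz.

Step 1 — Resonance condition Im(Z)=0 gives ω₀ = 1/√(LC).
Step 2 — ω₀ = 1/√(0.165·3.33e-09) = 4.266e+04 rad/s.
Step 3 — f₀ = ω₀/(2π) = 6790 Hz.

f₀ = 6790 Hz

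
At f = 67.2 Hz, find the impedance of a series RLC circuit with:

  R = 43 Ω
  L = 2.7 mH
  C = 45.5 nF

Step 1 — Angular frequency: ω = 2π·f = 2π·67.2 = 422.2 rad/s.
Step 2 — Component impedances:
  R: Z = R = 43 Ω
  L: Z = jωL = j·422.2·0.0027 = 0 + j1.14 Ω
  C: Z = 1/(jωC) = -j/(ω·C) = 0 - j5.205e+04 Ω
Step 3 — Series combination: Z_total = R + L + C = 43 - j5.205e+04 Ω = 5.205e+04∠-90.0° Ω.

Z = 43 - j5.205e+04 Ω = 5.205e+04∠-90.0° Ω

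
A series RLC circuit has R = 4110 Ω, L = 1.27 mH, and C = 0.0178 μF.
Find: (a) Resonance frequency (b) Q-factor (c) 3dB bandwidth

Step 1 — Resonance condition Im(Z)=0 gives ω₀ = 1/√(LC).
Step 2 — ω₀ = 1/√(0.00127·1.78e-08) = 2.103e+05 rad/s.
Step 3 — f₀ = ω₀/(2π) = 3.347e+04 Hz.
Step 4 — Series Q: Q = ω₀L/R = 2.103e+05·0.00127/4110 = 0.06499.
Step 5 — 3dB bandwidth: Δω = ω₀/Q = 3.236e+06 rad/s; BW = Δω/(2π) = 5.151e+05 Hz.

(a) f₀ = 3.347e+04 Hz  (b) Q = 0.06499  (c) BW = 5.151e+05 Hz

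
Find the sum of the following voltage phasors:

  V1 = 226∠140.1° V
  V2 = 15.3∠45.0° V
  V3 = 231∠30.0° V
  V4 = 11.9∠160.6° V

Step 1 — Convert each phasor to rectangular form:
  V1 = 226·(cos(140.1°) + j·sin(140.1°)) = -173.4 + j145 V
  V2 = 15.3·(cos(45.0°) + j·sin(45.0°)) = 10.82 + j10.82 V
  V3 = 231·(cos(30.0°) + j·sin(30.0°)) = 200.1 + j115.5 V
  V4 = 11.9·(cos(160.6°) + j·sin(160.6°)) = -11.22 + j3.953 V
Step 2 — Sum components: V_total = 26.27 + j275.2 V.
Step 3 — Convert to polar: |V_total| = 276.5 V, ∠V_total = 84.5°.

V_total = 276.5∠84.5° V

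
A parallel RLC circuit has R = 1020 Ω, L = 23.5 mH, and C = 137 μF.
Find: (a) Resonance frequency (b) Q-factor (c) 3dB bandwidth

Step 1 — Resonance: ω₀ = 1/√(LC) = 1/√(0.0235·0.000137) = 557.3 rad/s.
Step 2 — f₀ = ω₀/(2π) = 88.7 Hz.
Step 3 — Parallel Q: Q = R/(ω₀L) = 1020/(557.3·0.0235) = 77.88.
Step 4 — Bandwidth: Δω = ω₀/Q = 7.156 rad/s; BW = Δω/(2π) = 1.139 Hz.

(a) f₀ = 88.7 Hz  (b) Q = 77.88  (c) BW = 1.139 Hz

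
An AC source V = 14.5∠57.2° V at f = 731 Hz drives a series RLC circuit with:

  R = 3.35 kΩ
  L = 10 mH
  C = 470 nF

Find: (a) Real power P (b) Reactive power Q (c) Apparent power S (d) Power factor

Step 1 — Angular frequency: ω = 2π·f = 2π·731 = 4593 rad/s.
Step 2 — Component impedances:
  R: Z = R = 3350 Ω
  L: Z = jωL = j·4593·0.01 = 0 + j45.93 Ω
  C: Z = 1/(jωC) = -j/(ω·C) = 0 - j463.2 Ω
Step 3 — Series combination: Z_total = R + L + C = 3350 - j417.3 Ω = 3376∠-7.1° Ω.
Step 4 — Source phasor: V = 14.5∠57.2° V = 7.855 + j12.19 V.
Step 5 — Current: I = V / Z = 0.001863 + j0.00387 A = 0.004295∠64.3° A.
Step 6 — Complex power: S = V·I* = 0.0618 - j0.007699 VA.
Step 7 — Real power: P = Re(S) = 0.0618 W.
Step 8 — Reactive power: Q = Im(S) = -0.007699 VAR.
Step 9 — Apparent power: |S| = 0.06228 VA.
Step 10 — Power factor: PF = P/|S| = 0.9923 (leading).

(a) P = 0.0618 W  (b) Q = -0.007699 VAR  (c) S = 0.06228 VA  (d) PF = 0.9923 (leading)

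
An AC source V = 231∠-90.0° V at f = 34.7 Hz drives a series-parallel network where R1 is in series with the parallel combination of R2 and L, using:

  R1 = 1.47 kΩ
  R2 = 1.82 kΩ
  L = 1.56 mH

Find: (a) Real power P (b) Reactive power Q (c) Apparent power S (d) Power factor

Step 1 — Angular frequency: ω = 2π·f = 2π·34.7 = 218 rad/s.
Step 2 — Component impedances:
  R1: Z = R = 1470 Ω
  R2: Z = R = 1820 Ω
  L: Z = jωL = j·218·0.00156 = 0 + j0.3401 Ω
Step 3 — Parallel branch: R2 || L = 1/(1/R2 + 1/L) = 6.356e-05 + j0.3401 Ω.
Step 4 — Series with R1: Z_total = R1 + (R2 || L) = 1470 + j0.3401 Ω = 1470∠0.0° Ω.
Step 5 — Source phasor: V = 231∠-90.0° V = 0 - j231 V.
Step 6 — Current: I = V / Z = -3.636e-05 - j0.1571 A = 0.1571∠-90.0° A.
Step 7 — Complex power: S = V·I* = 36.3 + j0.008399 VA.
Step 8 — Real power: P = Re(S) = 36.3 W.
Step 9 — Reactive power: Q = Im(S) = 0.008399 VAR.
Step 10 — Apparent power: |S| = 36.3 VA.
Step 11 — Power factor: PF = P/|S| = 1 (lagging).

(a) P = 36.3 W  (b) Q = 0.008399 VAR  (c) S = 36.3 VA  (d) PF = 1 (lagging)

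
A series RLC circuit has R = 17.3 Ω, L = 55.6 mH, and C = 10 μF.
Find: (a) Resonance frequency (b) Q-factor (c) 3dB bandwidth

Step 1 — Resonance condition Im(Z)=0 gives ω₀ = 1/√(LC).
Step 2 — ω₀ = 1/√(0.0556·1e-05) = 1341 rad/s.
Step 3 — f₀ = ω₀/(2π) = 213.4 Hz.
Step 4 — Series Q: Q = ω₀L/R = 1341·0.0556/17.3 = 4.31.
Step 5 — 3dB bandwidth: Δω = ω₀/Q = 311.2 rad/s; BW = Δω/(2π) = 49.52 Hz.

(a) f₀ = 213.4 Hz  (b) Q = 4.31  (c) BW = 49.52 Hz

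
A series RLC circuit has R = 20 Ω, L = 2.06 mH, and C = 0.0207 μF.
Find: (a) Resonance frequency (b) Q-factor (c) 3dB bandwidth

Step 1 — Resonance condition Im(Z)=0 gives ω₀ = 1/√(LC).
Step 2 — ω₀ = 1/√(0.00206·2.07e-08) = 1.531e+05 rad/s.
Step 3 — f₀ = ω₀/(2π) = 2.437e+04 Hz.
Step 4 — Series Q: Q = ω₀L/R = 1.531e+05·0.00206/20 = 15.77.
Step 5 — 3dB bandwidth: Δω = ω₀/Q = 9709 rad/s; BW = Δω/(2π) = 1545 Hz.

(a) f₀ = 2.437e+04 Hz  (b) Q = 15.77  (c) BW = 1545 Hz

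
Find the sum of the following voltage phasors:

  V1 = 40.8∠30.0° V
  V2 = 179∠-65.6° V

Step 1 — Convert each phasor to rectangular form:
  V1 = 40.8·(cos(30.0°) + j·sin(30.0°)) = 35.33 + j20.4 V
  V2 = 179·(cos(-65.6°) + j·sin(-65.6°)) = 73.95 - j163 V
Step 2 — Sum components: V_total = 109.3 - j142.6 V.
Step 3 — Convert to polar: |V_total| = 179.7 V, ∠V_total = -52.5°.

V_total = 179.7∠-52.5° V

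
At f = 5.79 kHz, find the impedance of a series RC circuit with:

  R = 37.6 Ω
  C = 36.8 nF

Step 1 — Angular frequency: ω = 2π·f = 2π·5790 = 3.638e+04 rad/s.
Step 2 — Component impedances:
  R: Z = R = 37.6 Ω
  C: Z = 1/(jωC) = -j/(ω·C) = 0 - j747 Ω
Step 3 — Series combination: Z_total = R + C = 37.6 - j747 Ω = 747.9∠-87.1° Ω.

Z = 37.6 - j747 Ω = 747.9∠-87.1° Ω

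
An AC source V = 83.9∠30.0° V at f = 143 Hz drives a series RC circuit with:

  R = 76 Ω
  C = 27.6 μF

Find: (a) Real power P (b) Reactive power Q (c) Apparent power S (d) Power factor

Step 1 — Angular frequency: ω = 2π·f = 2π·143 = 898.5 rad/s.
Step 2 — Component impedances:
  R: Z = R = 76 Ω
  C: Z = 1/(jωC) = -j/(ω·C) = 0 - j40.33 Ω
Step 3 — Series combination: Z_total = R + C = 76 - j40.33 Ω = 86.04∠-28.0° Ω.
Step 4 — Source phasor: V = 83.9∠30.0° V = 72.66 + j41.95 V.
Step 5 — Current: I = V / Z = 0.5175 + j0.8265 A = 0.9752∠58.0° A.
Step 6 — Complex power: S = V·I* = 72.27 - j38.35 VA.
Step 7 — Real power: P = Re(S) = 72.27 W.
Step 8 — Reactive power: Q = Im(S) = -38.35 VAR.
Step 9 — Apparent power: |S| = 81.82 VA.
Step 10 — Power factor: PF = P/|S| = 0.8834 (leading).

(a) P = 72.27 W  (b) Q = -38.35 VAR  (c) S = 81.82 VA  (d) PF = 0.8834 (leading)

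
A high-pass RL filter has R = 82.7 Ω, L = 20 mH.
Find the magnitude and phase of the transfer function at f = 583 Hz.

Step 1 — Angular frequency: ω = 2π·583 = 3663 rad/s.
Step 2 — Transfer function: H(jω) = jωL/(R + jωL).
Step 3 — Numerator jωL = j·73.26; denominator R + jωL = 82.7 + j73.26.
Step 4 — H = 0.4397 + j0.4964.
Step 5 — Magnitude: |H| = 0.6631 (-3.6 dB); phase: φ = 48.5°.

|H| = 0.6631 (-3.6 dB), φ = 48.5°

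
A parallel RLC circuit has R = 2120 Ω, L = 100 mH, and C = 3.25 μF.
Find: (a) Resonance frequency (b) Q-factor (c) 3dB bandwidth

Step 1 — Resonance: ω₀ = 1/√(LC) = 1/√(0.1·3.25e-06) = 1754 rad/s.
Step 2 — f₀ = ω₀/(2π) = 279.2 Hz.
Step 3 — Parallel Q: Q = R/(ω₀L) = 2120/(1754·0.1) = 12.09.
Step 4 — Bandwidth: Δω = ω₀/Q = 145.1 rad/s; BW = Δω/(2π) = 23.1 Hz.

(a) f₀ = 279.2 Hz  (b) Q = 12.09  (c) BW = 23.1 Hz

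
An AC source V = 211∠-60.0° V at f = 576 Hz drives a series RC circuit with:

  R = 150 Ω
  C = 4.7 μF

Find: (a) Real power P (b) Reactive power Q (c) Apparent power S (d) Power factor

Step 1 — Angular frequency: ω = 2π·f = 2π·576 = 3619 rad/s.
Step 2 — Component impedances:
  R: Z = R = 150 Ω
  C: Z = 1/(jωC) = -j/(ω·C) = 0 - j58.79 Ω
Step 3 — Series combination: Z_total = R + C = 150 - j58.79 Ω = 161.1∠-21.4° Ω.
Step 4 — Source phasor: V = 211∠-60.0° V = 105.5 - j182.7 V.
Step 5 — Current: I = V / Z = 1.024 - j0.817 A = 1.31∠-38.6° A.
Step 6 — Complex power: S = V·I* = 257.3 - j100.8 VA.
Step 7 — Real power: P = Re(S) = 257.3 W.
Step 8 — Reactive power: Q = Im(S) = -100.8 VAR.
Step 9 — Apparent power: |S| = 276.3 VA.
Step 10 — Power factor: PF = P/|S| = 0.931 (leading).

(a) P = 257.3 W  (b) Q = -100.8 VAR  (c) S = 276.3 VA  (d) PF = 0.931 (leading)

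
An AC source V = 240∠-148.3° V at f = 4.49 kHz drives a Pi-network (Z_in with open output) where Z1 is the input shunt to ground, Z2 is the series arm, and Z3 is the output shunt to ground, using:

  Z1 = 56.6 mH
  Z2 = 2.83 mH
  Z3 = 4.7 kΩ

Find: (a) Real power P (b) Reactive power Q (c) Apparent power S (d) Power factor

Step 1 — Angular frequency: ω = 2π·f = 2π·4490 = 2.821e+04 rad/s.
Step 2 — Component impedances:
  Z1: Z = jωL = j·2.821e+04·0.0566 = 0 + j1597 Ω
  Z2: Z = jωL = j·2.821e+04·0.00283 = 0 + j79.84 Ω
  Z3: Z = R = 4700 Ω
Step 3 — With open output, the series arm Z2 and the output shunt Z3 appear in series to ground: Z2 + Z3 = 4700 + j79.84 Ω.
Step 4 — Parallel with input shunt Z1: Z_in = Z1 || (Z2 + Z3) = 481.2 + j1425 Ω = 1504∠71.3° Ω.
Step 5 — Source phasor: V = 240∠-148.3° V = -204.2 - j126.1 V.
Step 6 — Current: I = V / Z = -0.1229 + j0.1018 A = 0.1596∠140.4° A.
Step 7 — Complex power: S = V·I* = 12.25 + j36.28 VA.
Step 8 — Real power: P = Re(S) = 12.25 W.
Step 9 — Reactive power: Q = Im(S) = 36.28 VAR.
Step 10 — Apparent power: |S| = 38.29 VA.
Step 11 — Power factor: PF = P/|S| = 0.3199 (lagging).

(a) P = 12.25 W  (b) Q = 36.28 VAR  (c) S = 38.29 VA  (d) PF = 0.3199 (lagging)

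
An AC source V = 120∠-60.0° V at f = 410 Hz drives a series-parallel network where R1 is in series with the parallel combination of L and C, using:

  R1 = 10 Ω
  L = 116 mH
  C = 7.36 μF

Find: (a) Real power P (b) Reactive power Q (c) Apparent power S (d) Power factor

Step 1 — Angular frequency: ω = 2π·f = 2π·410 = 2576 rad/s.
Step 2 — Component impedances:
  R1: Z = R = 10 Ω
  L: Z = jωL = j·2576·0.116 = 0 + j298.8 Ω
  C: Z = 1/(jωC) = -j/(ω·C) = 0 - j52.74 Ω
Step 3 — Parallel branch: L || C = 1/(1/L + 1/C) = 0 - j64.05 Ω.
Step 4 — Series with R1: Z_total = R1 + (L || C) = 10 - j64.05 Ω = 64.82∠-81.1° Ω.
Step 5 — Source phasor: V = 120∠-60.0° V = 60 - j103.9 V.
Step 6 — Current: I = V / Z = 1.727 + j0.6672 A = 1.851∠21.1° A.
Step 7 — Complex power: S = V·I* = 34.27 - j219.5 VA.
Step 8 — Real power: P = Re(S) = 34.27 W.
Step 9 — Reactive power: Q = Im(S) = -219.5 VAR.
Step 10 — Apparent power: |S| = 222.1 VA.
Step 11 — Power factor: PF = P/|S| = 0.1543 (leading).

(a) P = 34.27 W  (b) Q = -219.5 VAR  (c) S = 222.1 VA  (d) PF = 0.1543 (leading)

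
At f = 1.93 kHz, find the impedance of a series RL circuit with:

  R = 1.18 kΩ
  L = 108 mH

Step 1 — Angular frequency: ω = 2π·f = 2π·1930 = 1.213e+04 rad/s.
Step 2 — Component impedances:
  R: Z = R = 1180 Ω
  L: Z = jωL = j·1.213e+04·0.108 = 0 + j1310 Ω
Step 3 — Series combination: Z_total = R + L = 1180 + j1310 Ω = 1763∠48.0° Ω.

Z = 1180 + j1310 Ω = 1763∠48.0° Ω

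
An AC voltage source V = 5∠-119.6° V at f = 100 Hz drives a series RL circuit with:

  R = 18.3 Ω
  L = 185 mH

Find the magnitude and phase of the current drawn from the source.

Step 1 — Angular frequency: ω = 2π·f = 2π·100 = 628.3 rad/s.
Step 2 — Component impedances:
  R: Z = R = 18.3 Ω
  L: Z = jωL = j·628.3·0.185 = 0 + j116.2 Ω
Step 3 — Series combination: Z_total = R + L = 18.3 + j116.2 Ω = 117.7∠81.1° Ω.
Step 4 — Source phasor: V = 5∠-119.6° V = -2.47 - j4.347 V.
Step 5 — Ohm's law: I = V / Z_total = (-2.47 - j4.347) / (18.3 + j116.2) = -0.03976 + j0.01499 A.
Step 6 — Convert to polar: |I| = 0.04249 A, ∠I = 159.3°.

I = 0.04249∠159.3° A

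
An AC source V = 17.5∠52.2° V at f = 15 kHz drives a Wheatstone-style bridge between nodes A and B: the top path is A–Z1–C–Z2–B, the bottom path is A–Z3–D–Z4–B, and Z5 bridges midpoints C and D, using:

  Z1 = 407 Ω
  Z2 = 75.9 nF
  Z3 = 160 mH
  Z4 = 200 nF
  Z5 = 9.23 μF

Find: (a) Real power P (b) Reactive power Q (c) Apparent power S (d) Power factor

Step 1 — Angular frequency: ω = 2π·f = 2π·1.5e+04 = 9.425e+04 rad/s.
Step 2 — Component impedances:
  Z1: Z = R = 407 Ω
  Z2: Z = 1/(jωC) = -j/(ω·C) = 0 - j139.8 Ω
  Z3: Z = jωL = j·9.425e+04·0.16 = 0 + j1.508e+04 Ω
  Z4: Z = 1/(jωC) = -j/(ω·C) = 0 - j53.05 Ω
  Z5: Z = 1/(jωC) = -j/(ω·C) = 0 - j1.15 Ω
Step 3 — Bridge requires nodal analysis (the Z5 bridge couples midpoints C and D, so the two paths cannot be reduced to a simple series/parallel combination). Setting node B to ground and injecting 1 A at node A, the 3-node admittance system at A, C, D solves to V_A = Z_AB = 406.7 - j28.08 Ω = 407.7∠-3.9° Ω.
Step 4 — Source phasor: V = 17.5∠52.2° V = 10.73 + j13.83 V.
Step 5 — Current: I = V / Z = 0.02391 + j0.03565 A = 0.04292∠56.1° A.
Step 6 — Complex power: S = V·I* = 0.7494 - j0.05173 VA.
Step 7 — Real power: P = Re(S) = 0.7494 W.
Step 8 — Reactive power: Q = Im(S) = -0.05173 VAR.
Step 9 — Apparent power: |S| = 0.7511 VA.
Step 10 — Power factor: PF = P/|S| = 0.9976 (leading).

(a) P = 0.7494 W  (b) Q = -0.05173 VAR  (c) S = 0.7511 VA  (d) PF = 0.9976 (leading)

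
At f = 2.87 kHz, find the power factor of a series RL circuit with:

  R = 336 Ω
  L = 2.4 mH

Step 1 — Angular frequency: ω = 2π·f = 2π·2870 = 1.803e+04 rad/s.
Step 2 — Component impedances:
  R: Z = R = 336 Ω
  L: Z = jωL = j·1.803e+04·0.0024 = 0 + j43.28 Ω
Step 3 — Series combination: Z_total = R + L = 336 + j43.28 Ω = 338.8∠7.3° Ω.
Step 4 — Power factor: PF = cos(φ) = Re(Z)/|Z| = 336/338.78 = 0.9918.
Step 5 — Type: Im(Z) = 43.28 ⇒ lagging (phase φ = 7.3°).

PF = 0.9918 (lagging, φ = 7.3°)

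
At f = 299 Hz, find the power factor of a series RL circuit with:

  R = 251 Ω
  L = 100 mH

Step 1 — Angular frequency: ω = 2π·f = 2π·299 = 1879 rad/s.
Step 2 — Component impedances:
  R: Z = R = 251 Ω
  L: Z = jωL = j·1879·0.1 = 0 + j187.9 Ω
Step 3 — Series combination: Z_total = R + L = 251 + j187.9 Ω = 313.5∠36.8° Ω.
Step 4 — Power factor: PF = cos(φ) = Re(Z)/|Z| = 251/313.5 = 0.8006.
Step 5 — Type: Im(Z) = 187.9 ⇒ lagging (phase φ = 36.8°).

PF = 0.8006 (lagging, φ = 36.8°)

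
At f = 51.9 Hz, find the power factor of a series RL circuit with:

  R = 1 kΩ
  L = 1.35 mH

Step 1 — Angular frequency: ω = 2π·f = 2π·51.9 = 326.1 rad/s.
Step 2 — Component impedances:
  R: Z = R = 1000 Ω
  L: Z = jωL = j·326.1·0.00135 = 0 + j0.4402 Ω
Step 3 — Series combination: Z_total = R + L = 1000 + j0.4402 Ω = 1000∠0.0° Ω.
Step 4 — Power factor: PF = cos(φ) = Re(Z)/|Z| = 1000/1000 = 1.
Step 5 — Type: Im(Z) = 0.4402 ⇒ lagging (phase φ = 0.0°).

PF = 1 (lagging, φ = 0.0°)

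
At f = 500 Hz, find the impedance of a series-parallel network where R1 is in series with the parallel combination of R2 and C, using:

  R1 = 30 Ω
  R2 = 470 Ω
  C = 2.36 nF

Step 1 — Angular frequency: ω = 2π·f = 2π·500 = 3142 rad/s.
Step 2 — Component impedances:
  R1: Z = R = 30 Ω
  R2: Z = R = 470 Ω
  C: Z = 1/(jωC) = -j/(ω·C) = 0 - j1.349e+05 Ω
Step 3 — Parallel branch: R2 || C = 1/(1/R2 + 1/C) = 470 - j1.638 Ω.
Step 4 — Series with R1: Z_total = R1 + (R2 || C) = 500 - j1.638 Ω = 500∠-0.2° Ω.

Z = 500 - j1.638 Ω = 500∠-0.2° Ω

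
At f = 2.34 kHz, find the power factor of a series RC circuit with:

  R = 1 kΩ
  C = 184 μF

Step 1 — Angular frequency: ω = 2π·f = 2π·2340 = 1.47e+04 rad/s.
Step 2 — Component impedances:
  R: Z = R = 1000 Ω
  C: Z = 1/(jωC) = -j/(ω·C) = 0 - j0.3696 Ω
Step 3 — Series combination: Z_total = R + C = 1000 - j0.3696 Ω = 1000∠-0.0° Ω.
Step 4 — Power factor: PF = cos(φ) = Re(Z)/|Z| = 1000/1000 = 1.
Step 5 — Type: Im(Z) = -0.3696 ⇒ leading (phase φ = -0.0°).

PF = 1 (leading, φ = -0.0°)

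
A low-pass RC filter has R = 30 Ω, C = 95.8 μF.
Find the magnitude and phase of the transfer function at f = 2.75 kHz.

Step 1 — Angular frequency: ω = 2π·2750 = 1.728e+04 rad/s.
Step 2 — Transfer function: H(jω) = 1/(1 + jωRC).
Step 3 — Denominator: 1 + jωRC = 1 + j·1.728e+04·30·9.58e-05 = 1 + j49.66.
Step 4 — H = 0.0004053 - j0.02013.
Step 5 — Magnitude: |H| = 0.02013 (-33.9 dB); phase: φ = -88.8°.

|H| = 0.02013 (-33.9 dB), φ = -88.8°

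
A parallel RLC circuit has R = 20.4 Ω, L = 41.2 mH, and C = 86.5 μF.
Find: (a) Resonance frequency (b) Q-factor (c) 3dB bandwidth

Step 1 — Resonance: ω₀ = 1/√(LC) = 1/√(0.0412·8.65e-05) = 529.7 rad/s.
Step 2 — f₀ = ω₀/(2π) = 84.31 Hz.
Step 3 — Parallel Q: Q = R/(ω₀L) = 20.4/(529.7·0.0412) = 0.9347.
Step 4 — Bandwidth: Δω = ω₀/Q = 566.7 rad/s; BW = Δω/(2π) = 90.19 Hz.

(a) f₀ = 84.31 Hz  (b) Q = 0.9347  (c) BW = 90.19 Hz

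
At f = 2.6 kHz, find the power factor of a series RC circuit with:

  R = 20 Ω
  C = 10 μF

Step 1 — Angular frequency: ω = 2π·f = 2π·2600 = 1.634e+04 rad/s.
Step 2 — Component impedances:
  R: Z = R = 20 Ω
  C: Z = 1/(jωC) = -j/(ω·C) = 0 - j6.121 Ω
Step 3 — Series combination: Z_total = R + C = 20 - j6.121 Ω = 20.92∠-17.0° Ω.
Step 4 — Power factor: PF = cos(φ) = Re(Z)/|Z| = 20/20.916 = 0.9562.
Step 5 — Type: Im(Z) = -6.121 ⇒ leading (phase φ = -17.0°).

PF = 0.9562 (leading, φ = -17.0°)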